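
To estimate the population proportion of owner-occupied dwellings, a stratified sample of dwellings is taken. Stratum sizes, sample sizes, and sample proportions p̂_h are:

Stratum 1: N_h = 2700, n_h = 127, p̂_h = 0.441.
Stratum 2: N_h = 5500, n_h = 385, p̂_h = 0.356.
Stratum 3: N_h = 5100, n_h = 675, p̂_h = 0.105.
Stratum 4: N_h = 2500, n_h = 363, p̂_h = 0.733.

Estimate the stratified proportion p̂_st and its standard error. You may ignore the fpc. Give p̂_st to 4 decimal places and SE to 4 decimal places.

p̂_st ≈ 0.3492, SE ≈ 0.0126

N = 15800; stratum weights W_h = N_h/N.
p̂_st = Σ W_h p̂_h = (2700·0.441 + 5500·0.356 + 5100·0.105 + 2500·0.733)/15800 = 0.34916
V̂(p̂_st) = Σ W_h² p̂_h(1−p̂_h)/(n_h−1):
  stratum 1: (2700/15800)²·0.441·0.559/126 = 5.71338e-05
  stratum 2: (5500/15800)²·0.356·0.644/384 = 7.23462e-05
  stratum 3: (5100/15800)²·0.105·0.895/674 = 1.45271e-05
  stratum 4: (2500/15800)²·0.733·0.267/362 = 1.35354e-05
V̂(p̂_st) = 0.000157543; SE = √V̂ = 0.0125516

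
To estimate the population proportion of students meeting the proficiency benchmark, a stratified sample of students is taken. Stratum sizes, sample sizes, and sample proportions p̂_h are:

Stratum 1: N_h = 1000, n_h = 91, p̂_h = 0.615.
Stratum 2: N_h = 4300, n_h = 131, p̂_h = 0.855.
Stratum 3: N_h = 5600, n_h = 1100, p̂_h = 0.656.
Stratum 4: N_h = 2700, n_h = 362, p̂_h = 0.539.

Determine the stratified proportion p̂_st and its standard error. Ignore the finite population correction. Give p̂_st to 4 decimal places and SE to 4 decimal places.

p̂_st ≈ 0.6927, SE ≈ 0.0131

N = 13600; stratum weights W_h = N_h/N.
p̂_st = Σ W_h p̂_h = (1000·0.615 + 4300·0.855 + 5600·0.656 + 2700·0.539)/13600 = 0.69268
V̂(p̂_st) = Σ W_h² p̂_h(1−p̂_h)/(n_h−1):
  stratum 1: (1000/13600)²·0.615·0.385/90 = 1.42238e-05
  stratum 2: (4300/13600)²·0.855·0.145/130 = 9.53344e-05
  stratum 3: (5600/13600)²·0.656·0.344/1099 = 3.48147e-05
  stratum 4: (2700/13600)²·0.539·0.461/361 = 2.71289e-05
V̂(p̂_st) = 0.000171502; SE = √V̂ = 0.0130959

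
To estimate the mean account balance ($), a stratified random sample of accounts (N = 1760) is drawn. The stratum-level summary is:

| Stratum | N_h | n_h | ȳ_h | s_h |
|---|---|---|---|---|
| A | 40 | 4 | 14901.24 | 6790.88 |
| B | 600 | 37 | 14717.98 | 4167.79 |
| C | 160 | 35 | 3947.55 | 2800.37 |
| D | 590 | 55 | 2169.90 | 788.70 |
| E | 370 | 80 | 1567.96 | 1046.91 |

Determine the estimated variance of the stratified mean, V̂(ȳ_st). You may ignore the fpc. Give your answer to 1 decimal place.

V̂(ȳ_st) ≈ 64244.9

V̂(ȳ_st) = Σ W_h² s_h²/n_h, with W_h = N_h/N and N = 1760:
  stratum A: (40/1760)²·6790.88²/4 = 5955.07
  stratum B: (600/1760)²·4167.79²/37 = 54561.6
  stratum C: (160/1760)²·2800.37²/35 = 1851.73
  stratum D: (590/1760)²·788.70²/55 = 1270.98
  stratum E: (370/1760)²·1046.91²/80 = 605.49
V̂(ȳ_st) = 64244.9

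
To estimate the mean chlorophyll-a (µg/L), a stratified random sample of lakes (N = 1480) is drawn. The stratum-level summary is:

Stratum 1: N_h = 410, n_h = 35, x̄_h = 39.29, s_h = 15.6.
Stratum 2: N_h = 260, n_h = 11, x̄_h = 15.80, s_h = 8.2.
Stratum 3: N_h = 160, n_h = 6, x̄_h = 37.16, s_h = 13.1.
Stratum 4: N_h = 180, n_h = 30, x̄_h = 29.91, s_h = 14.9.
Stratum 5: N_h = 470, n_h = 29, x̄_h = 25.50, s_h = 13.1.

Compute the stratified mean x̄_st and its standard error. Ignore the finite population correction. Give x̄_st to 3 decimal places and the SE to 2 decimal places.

x̄_st ≈ 29.413, SE ≈ 1.33

x̄_st = Σ W_h x̄_h = (410·39.29 + 260·15.80 + 160·37.16 + 180·29.91 + 470·25.50)/1480 = 29.41304
V̂(x̄_st) = Σ W_h² s_h²/n_h, with W_h = N_h/N and N = 1480:
  stratum 1: (410/1480)²·15.6²/35 = 0.533612
  stratum 2: (260/1480)²·8.2²/11 = 0.188651
  stratum 3: (160/1480)²·13.1²/6 = 0.334278
  stratum 4: (180/1480)²·14.9²/30 = 0.109464
  stratum 5: (470/1480)²·13.1²/29 = 0.596784
V̂(x̄_st) = 1.76279
SE(x̄_st) = √1.76279 = 1.3277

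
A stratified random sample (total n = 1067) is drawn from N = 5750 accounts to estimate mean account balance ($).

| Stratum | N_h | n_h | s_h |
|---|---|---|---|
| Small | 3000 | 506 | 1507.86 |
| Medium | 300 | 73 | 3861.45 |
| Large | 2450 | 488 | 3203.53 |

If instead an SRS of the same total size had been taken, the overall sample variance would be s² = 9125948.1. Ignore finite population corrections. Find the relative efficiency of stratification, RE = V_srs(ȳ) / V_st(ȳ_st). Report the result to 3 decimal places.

RE ≈ 1.528

V̂(ȳ_st) = Σ W_h² s_h²/n_h, with W_h = N_h/N and N = 5750:
  stratum Small: (3000/5750)²·1507.86²/506 = 1223.15
  stratum Medium: (300/5750)²·3861.45²/73 = 556.013
  stratum Large: (2450/5750)²·3203.53²/488 = 3817.99
V_st = 5597.14
V_srs = s²/n = 9125948.1/1067 = 8552.9
Relative efficiency = V_srs / V_st = 8552.9/5597.14 = 1.5281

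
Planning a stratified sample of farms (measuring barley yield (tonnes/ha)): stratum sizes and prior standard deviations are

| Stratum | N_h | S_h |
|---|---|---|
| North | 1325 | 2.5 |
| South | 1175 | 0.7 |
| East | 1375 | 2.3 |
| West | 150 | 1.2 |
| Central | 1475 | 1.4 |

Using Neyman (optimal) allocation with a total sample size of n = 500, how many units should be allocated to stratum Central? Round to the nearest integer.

108

Neyman allocation: n_h = n · N_h S_h / Σ N_i S_i, with n = 500.
  stratum North: N_h·S_h = 1325·2.5 = 3312.50
  stratum South: N_h·S_h = 1175·0.7 = 822.50
  stratum East: N_h·S_h = 1375·2.3 = 3162.50
  stratum West: N_h·S_h = 150·1.2 = 180.00
  stratum Central: N_h·S_h = 1475·1.4 = 2065.00
Σ N_h S_h = 9542.50
n for stratum Central = 500·2065.00/9542.50 = 108.200 → 108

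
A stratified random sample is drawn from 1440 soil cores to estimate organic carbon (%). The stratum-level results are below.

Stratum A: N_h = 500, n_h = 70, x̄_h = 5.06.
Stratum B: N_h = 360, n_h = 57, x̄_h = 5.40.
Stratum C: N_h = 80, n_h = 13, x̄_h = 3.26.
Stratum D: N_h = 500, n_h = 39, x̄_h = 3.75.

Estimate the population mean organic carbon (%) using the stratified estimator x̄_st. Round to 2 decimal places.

x̄_st ≈ 4.59

N = Σ N_h = 1440. Stratum weights W_h = N_h/N.
x̄_st = (500·5.06 + 360·5.40 + 80·3.26 + 500·3.75) / 1440 = 4.5901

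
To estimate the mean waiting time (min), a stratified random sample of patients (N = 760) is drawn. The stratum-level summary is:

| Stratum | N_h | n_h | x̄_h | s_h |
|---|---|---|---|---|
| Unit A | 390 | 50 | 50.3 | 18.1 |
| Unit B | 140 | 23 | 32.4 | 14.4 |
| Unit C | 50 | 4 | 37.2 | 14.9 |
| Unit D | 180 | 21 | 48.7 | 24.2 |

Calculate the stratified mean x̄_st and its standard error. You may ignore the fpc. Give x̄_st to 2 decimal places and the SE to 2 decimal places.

x̄_st = Σ W_h x̄_h = (390·50.3 + 140·32.4 + 50·37.2 + 180·48.7)/760 = 45.76184
V̂(x̄_st) = Σ W_h² s_h²/n_h, with W_h = N_h/N and N = 760:
  stratum Unit A: (390/760)²·18.1²/50 = 1.7254
  stratum Unit B: (140/760)²·14.4²/23 = 0.305933
  stratum Unit C: (50/760)²·14.9²/4 = 0.240229
  stratum Unit D: (180/760)²·24.2²/21 = 1.56433
V̂(x̄_st) = 3.83589
SE(x̄_st) = √3.83589 = 1.95854

x̄_st ≈ 45.76, SE ≈ 1.96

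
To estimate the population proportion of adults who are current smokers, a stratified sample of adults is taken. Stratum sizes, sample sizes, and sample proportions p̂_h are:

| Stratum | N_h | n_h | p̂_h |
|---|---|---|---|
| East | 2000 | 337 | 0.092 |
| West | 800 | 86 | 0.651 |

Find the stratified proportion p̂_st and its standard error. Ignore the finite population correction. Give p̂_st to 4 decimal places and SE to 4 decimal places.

p̂_st ≈ 0.2517, SE ≈ 0.0186

N = 2800; stratum weights W_h = N_h/N.
p̂_st = Σ W_h p̂_h = (2000·0.092 + 800·0.651)/2800 = 0.25171
V̂(p̂_st) = Σ W_h² p̂_h(1−p̂_h)/(n_h−1):
  stratum East: (2000/2800)²·0.092·0.908/336 = 0.000126846
  stratum West: (800/2800)²·0.651·0.349/85 = 0.000218198
V̂(p̂_st) = 0.000345045; SE = √V̂ = 0.0185754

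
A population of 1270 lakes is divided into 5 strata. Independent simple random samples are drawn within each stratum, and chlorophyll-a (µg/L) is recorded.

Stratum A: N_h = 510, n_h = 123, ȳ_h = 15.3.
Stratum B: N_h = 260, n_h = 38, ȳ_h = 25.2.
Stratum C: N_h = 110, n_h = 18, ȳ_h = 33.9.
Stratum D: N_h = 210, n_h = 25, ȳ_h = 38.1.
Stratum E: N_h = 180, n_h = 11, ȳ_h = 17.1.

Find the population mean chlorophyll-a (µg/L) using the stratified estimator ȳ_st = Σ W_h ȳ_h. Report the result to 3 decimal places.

ȳ_st ≈ 22.963

N = Σ N_h = 1270. Stratum weights W_h = N_h/N.
ȳ_st = (510·15.3 + 260·25.2 + 110·33.9 + 210·38.1 + 180·17.1) / 1270 = 22.96299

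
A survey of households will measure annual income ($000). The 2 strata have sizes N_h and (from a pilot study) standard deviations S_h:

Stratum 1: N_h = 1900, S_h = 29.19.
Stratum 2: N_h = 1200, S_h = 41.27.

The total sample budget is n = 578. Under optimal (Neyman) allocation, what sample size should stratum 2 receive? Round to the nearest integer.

273

Neyman allocation: n_h = n · N_h S_h / Σ N_i S_i, with n = 578.
  stratum 1: N_h·S_h = 1900·29.19 = 55461.00
  stratum 2: N_h·S_h = 1200·41.27 = 49524.00
Σ N_h S_h = 104985.00
n for stratum 2 = 578·49524.00/104985.00 = 272.657 → 273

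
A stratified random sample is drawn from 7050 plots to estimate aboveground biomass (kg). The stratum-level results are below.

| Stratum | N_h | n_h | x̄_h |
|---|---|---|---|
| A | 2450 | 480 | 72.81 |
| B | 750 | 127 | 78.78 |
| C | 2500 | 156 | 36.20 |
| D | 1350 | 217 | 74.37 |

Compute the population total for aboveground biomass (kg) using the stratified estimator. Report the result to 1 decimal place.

τ̂_st ≈ 428369.0

τ̂_st = Σ N_h x̄_h = 2450·72.81 + 750·78.78 + 2500·36.20 + 1350·74.37 = 428369.0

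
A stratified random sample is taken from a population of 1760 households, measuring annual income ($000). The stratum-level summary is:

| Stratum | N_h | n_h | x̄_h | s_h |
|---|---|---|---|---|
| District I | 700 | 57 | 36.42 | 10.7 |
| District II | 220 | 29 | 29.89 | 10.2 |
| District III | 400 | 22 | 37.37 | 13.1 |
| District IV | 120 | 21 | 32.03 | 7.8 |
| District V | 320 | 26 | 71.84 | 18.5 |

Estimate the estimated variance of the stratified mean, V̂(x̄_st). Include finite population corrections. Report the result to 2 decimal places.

V̂(x̄_st) ≈ 1.13

V̂(x̄_st) = Σ W_h² (1 − n_h/N_h) s_h²/n_h, with W_h = N_h/N and N = 1760:
  stratum District I: (700/1760)²·(1 − 57/700)·10.7²/57 = 0.291861
  stratum District II: (220/1760)²·(1 − 29/220)·10.2²/29 = 0.0486668
  stratum District III: (400/1760)²·(1 − 22/400)·13.1²/22 = 0.380756
  stratum District IV: (120/1760)²·(1 − 21/120)·7.8²/21 = 0.0111112
  stratum District V: (320/1760)²·(1 − 26/320)·18.5²/26 = 0.399799
V̂(x̄_st) = 1.13219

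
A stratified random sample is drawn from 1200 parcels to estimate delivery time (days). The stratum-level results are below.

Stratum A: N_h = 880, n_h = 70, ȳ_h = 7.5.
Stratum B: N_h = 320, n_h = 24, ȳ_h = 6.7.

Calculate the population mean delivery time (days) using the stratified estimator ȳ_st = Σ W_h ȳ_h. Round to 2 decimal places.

ȳ_st ≈ 7.29

N = Σ N_h = 1200. Stratum weights W_h = N_h/N.
ȳ_st = (880·7.5 + 320·6.7) / 1200 = 7.2867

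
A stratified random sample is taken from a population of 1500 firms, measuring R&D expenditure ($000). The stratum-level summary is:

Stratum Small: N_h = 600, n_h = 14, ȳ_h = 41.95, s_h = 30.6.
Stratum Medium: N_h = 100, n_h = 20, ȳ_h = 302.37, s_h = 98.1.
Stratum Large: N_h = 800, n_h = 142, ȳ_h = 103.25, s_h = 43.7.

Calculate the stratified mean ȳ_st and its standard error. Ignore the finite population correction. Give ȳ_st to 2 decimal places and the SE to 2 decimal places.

ȳ_st ≈ 92.00, SE ≈ 4.08

ȳ_st = Σ W_h ȳ_h = (600·41.95 + 100·302.37 + 800·103.25)/1500 = 92.00467
V̂(ȳ_st) = Σ W_h² s_h²/n_h, with W_h = N_h/N and N = 1500:
  stratum Small: (600/1500)²·30.6²/14 = 10.7013
  stratum Medium: (100/1500)²·98.1²/20 = 2.13858
  stratum Large: (800/1500)²·43.7²/142 = 3.82536
V̂(ȳ_st) = 16.6652
SE(ȳ_st) = √16.6652 = 4.0823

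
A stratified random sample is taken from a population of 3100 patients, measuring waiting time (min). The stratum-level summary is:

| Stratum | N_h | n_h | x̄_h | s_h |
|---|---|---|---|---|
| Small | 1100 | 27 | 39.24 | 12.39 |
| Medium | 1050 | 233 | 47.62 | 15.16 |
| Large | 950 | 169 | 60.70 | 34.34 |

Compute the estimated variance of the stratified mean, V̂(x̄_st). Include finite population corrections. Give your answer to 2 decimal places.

V̂(x̄_st) ≈ 1.33

V̂(x̄_st) = Σ W_h² (1 − n_h/N_h) s_h²/n_h, with W_h = N_h/N and N = 3100:
  stratum Small: (1100/3100)²·(1 − 27/1100)·12.39²/27 = 0.698309
  stratum Medium: (1050/3100)²·(1 − 233/1050)·15.16²/233 = 0.0880502
  stratum Large: (950/3100)²·(1 − 169/950)·34.34²/169 = 0.538723
V̂(x̄_st) = 1.32508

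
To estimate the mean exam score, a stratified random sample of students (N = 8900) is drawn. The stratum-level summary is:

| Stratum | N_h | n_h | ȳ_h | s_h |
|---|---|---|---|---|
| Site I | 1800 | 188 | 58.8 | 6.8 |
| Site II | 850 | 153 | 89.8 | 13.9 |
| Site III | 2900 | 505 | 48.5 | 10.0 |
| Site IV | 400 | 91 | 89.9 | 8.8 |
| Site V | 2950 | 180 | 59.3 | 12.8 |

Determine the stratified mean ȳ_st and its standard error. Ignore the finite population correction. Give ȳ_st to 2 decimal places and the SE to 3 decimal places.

ȳ_st = Σ W_h ȳ_h = (1800·58.8 + 850·89.8 + 2900·48.5 + 400·89.9 + 2950·59.3)/8900 = 59.96798
V̂(ȳ_st) = Σ W_h² s_h²/n_h, with W_h = N_h/N and N = 8900:
  stratum Site I: (1800/8900)²·6.8²/188 = 0.0100606
  stratum Site II: (850/8900)²·13.9²/153 = 0.0115185
  stratum Site III: (2900/8900)²·10.0²/505 = 0.0210244
  stratum Site IV: (400/8900)²·8.8²/91 = 0.00171895
  stratum Site V: (2950/8900)²·12.8²/180 = 0.100003
V̂(ȳ_st) = 0.144325
SE(ȳ_st) = √0.144325 = 0.379902

ȳ_st ≈ 59.97, SE ≈ 0.380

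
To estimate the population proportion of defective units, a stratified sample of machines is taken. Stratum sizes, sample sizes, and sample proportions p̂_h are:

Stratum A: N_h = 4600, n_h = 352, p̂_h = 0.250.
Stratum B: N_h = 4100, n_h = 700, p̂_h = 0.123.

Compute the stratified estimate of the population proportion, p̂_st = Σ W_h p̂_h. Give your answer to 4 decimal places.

N = 8700; stratum weights W_h = N_h/N.
p̂_st = Σ W_h p̂_h = (4600·0.250 + 4100·0.123)/8700 = 0.19015

p̂_st ≈ 0.1901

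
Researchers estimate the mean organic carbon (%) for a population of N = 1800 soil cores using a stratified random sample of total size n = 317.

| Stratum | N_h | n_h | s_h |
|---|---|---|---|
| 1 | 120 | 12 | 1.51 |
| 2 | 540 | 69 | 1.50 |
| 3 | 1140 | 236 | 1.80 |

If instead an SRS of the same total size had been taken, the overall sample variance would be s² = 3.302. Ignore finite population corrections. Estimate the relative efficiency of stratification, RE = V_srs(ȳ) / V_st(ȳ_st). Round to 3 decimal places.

RE ≈ 1.122

V̂(ȳ_st) = Σ W_h² s_h²/n_h, with W_h = N_h/N and N = 1800:
  stratum 1: (120/1800)²·1.51²/12 = 0.000844481
  stratum 2: (540/1800)²·1.50²/69 = 0.00293478
  stratum 3: (1140/1800)²·1.80²/236 = 0.00550678
V_st = 0.00928604
V_srs = s²/n = 3.302/317 = 0.0104164
Relative efficiency = V_srs / V_st = 0.0104164/0.00928604 = 1.1217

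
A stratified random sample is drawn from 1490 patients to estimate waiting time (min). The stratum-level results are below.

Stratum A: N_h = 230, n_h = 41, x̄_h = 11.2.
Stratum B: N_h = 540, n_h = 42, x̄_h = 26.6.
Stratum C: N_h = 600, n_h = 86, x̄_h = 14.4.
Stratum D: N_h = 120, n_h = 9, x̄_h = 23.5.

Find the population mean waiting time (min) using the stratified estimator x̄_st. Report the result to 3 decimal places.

x̄_st ≈ 19.060

N = Σ N_h = 1490. Stratum weights W_h = N_h/N.
x̄_st = (230·11.2 + 540·26.6 + 600·14.4 + 120·23.5) / 1490 = 19.06040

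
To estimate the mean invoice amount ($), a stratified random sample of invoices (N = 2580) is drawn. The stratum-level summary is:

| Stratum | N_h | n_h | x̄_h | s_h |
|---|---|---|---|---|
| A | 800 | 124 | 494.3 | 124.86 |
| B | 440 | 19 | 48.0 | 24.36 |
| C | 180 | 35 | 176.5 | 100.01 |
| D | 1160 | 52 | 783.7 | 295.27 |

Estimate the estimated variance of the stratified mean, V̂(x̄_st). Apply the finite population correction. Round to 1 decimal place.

V̂(x̄_st) ≈ 335.9

V̂(x̄_st) = Σ W_h² (1 − n_h/N_h) s_h²/n_h, with W_h = N_h/N and N = 2580:
  stratum A: (800/2580)²·(1 − 124/800)·124.86²/124 = 10.2146
  stratum B: (440/2580)²·(1 − 19/440)·24.36²/19 = 0.869153
  stratum C: (180/2580)²·(1 − 35/180)·100.01²/35 = 1.12052
  stratum D: (1160/2580)²·(1 − 52/1160)·295.27²/52 = 323.738
V̂(x̄_st) = 335.942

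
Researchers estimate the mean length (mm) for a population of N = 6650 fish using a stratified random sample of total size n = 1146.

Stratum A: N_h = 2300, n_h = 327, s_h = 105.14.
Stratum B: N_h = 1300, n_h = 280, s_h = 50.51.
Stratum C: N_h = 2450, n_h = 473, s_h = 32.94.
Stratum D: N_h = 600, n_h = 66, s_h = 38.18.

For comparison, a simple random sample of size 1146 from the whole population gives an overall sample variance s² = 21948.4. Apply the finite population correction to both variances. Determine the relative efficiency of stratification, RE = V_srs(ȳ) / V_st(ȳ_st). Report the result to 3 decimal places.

V̂(ȳ_st) = Σ W_h² (1 − n_h/N_h) s_h²/n_h, with W_h = N_h/N and N = 6650:
  stratum A: (2300/6650)²·(1 − 327/2300)·105.14²/327 = 3.46896
  stratum B: (1300/6650)²·(1 − 280/1300)·50.51²/280 = 0.27321
  stratum C: (2450/6650)²·(1 − 473/2450)·32.94²/473 = 0.251255
  stratum D: (600/6650)²·(1 − 66/600)·38.18²/66 = 0.160021
V_st = 4.15345
V_srs = (1 − 1146/6650)·21948.4/1146 = 15.8517
Relative efficiency = V_srs / V_st = 15.8517/4.15345 = 3.8165

RE ≈ 3.817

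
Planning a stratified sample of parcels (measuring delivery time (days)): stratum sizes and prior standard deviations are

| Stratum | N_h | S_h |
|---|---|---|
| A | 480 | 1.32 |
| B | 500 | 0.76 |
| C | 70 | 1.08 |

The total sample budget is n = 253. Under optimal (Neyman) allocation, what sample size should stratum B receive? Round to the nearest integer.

88

Neyman allocation: n_h = n · N_h S_h / Σ N_i S_i, with n = 253.
  stratum A: N_h·S_h = 480·1.32 = 633.60
  stratum B: N_h·S_h = 500·0.76 = 380.00
  stratum C: N_h·S_h = 70·1.08 = 75.60
Σ N_h S_h = 1089.20
n for stratum B = 253·380.00/1089.20 = 88.267 → 88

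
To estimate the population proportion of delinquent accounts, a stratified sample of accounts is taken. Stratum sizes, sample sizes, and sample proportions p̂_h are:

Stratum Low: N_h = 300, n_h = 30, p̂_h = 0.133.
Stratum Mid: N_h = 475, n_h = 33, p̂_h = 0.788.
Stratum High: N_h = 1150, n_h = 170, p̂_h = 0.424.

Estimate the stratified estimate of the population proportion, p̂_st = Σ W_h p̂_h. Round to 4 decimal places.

N = 1925; stratum weights W_h = N_h/N.
p̂_st = Σ W_h p̂_h = (300·0.133 + 475·0.788 + 1150·0.424)/1925 = 0.46847

p̂_st ≈ 0.4685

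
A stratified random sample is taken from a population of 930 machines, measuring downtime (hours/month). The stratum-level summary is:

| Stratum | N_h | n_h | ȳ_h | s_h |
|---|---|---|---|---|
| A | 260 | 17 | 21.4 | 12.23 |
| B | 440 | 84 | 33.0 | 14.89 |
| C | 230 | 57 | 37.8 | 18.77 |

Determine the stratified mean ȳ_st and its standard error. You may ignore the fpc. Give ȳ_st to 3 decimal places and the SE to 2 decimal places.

ȳ_st ≈ 30.944, SE ≈ 1.29

ȳ_st = Σ W_h ȳ_h = (260·21.4 + 440·33.0 + 230·37.8)/930 = 30.94409
V̂(ȳ_st) = Σ W_h² s_h²/n_h, with W_h = N_h/N and N = 930:
  stratum A: (260/930)²·12.23²/17 = 0.687677
  stratum B: (440/930)²·14.89²/84 = 0.590812
  stratum C: (230/930)²·18.77²/57 = 0.378045
V̂(ȳ_st) = 1.65653
SE(ȳ_st) = √1.65653 = 1.28706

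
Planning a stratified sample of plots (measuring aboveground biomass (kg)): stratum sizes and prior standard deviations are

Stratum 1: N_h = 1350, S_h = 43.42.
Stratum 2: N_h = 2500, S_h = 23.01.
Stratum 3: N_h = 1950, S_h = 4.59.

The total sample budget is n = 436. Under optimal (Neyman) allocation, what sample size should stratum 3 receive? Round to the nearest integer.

31

Neyman allocation: n_h = n · N_h S_h / Σ N_i S_i, with n = 436.
  stratum 1: N_h·S_h = 1350·43.42 = 58617.00
  stratum 2: N_h·S_h = 2500·23.01 = 57525.00
  stratum 3: N_h·S_h = 1950·4.59 = 8950.50
Σ N_h S_h = 125092.50
n for stratum 3 = 436·8950.50/125092.50 = 31.196 → 31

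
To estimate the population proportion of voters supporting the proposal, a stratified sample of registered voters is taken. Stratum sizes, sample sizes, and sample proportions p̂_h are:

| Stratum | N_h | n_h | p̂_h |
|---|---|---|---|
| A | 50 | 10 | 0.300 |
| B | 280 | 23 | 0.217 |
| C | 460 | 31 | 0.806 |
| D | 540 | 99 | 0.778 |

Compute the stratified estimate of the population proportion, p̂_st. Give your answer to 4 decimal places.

N = 1330; stratum weights W_h = N_h/N.
p̂_st = Σ W_h p̂_h = (50·0.300 + 280·0.217 + 460·0.806 + 540·0.778)/1330 = 0.65161

p̂_st ≈ 0.6516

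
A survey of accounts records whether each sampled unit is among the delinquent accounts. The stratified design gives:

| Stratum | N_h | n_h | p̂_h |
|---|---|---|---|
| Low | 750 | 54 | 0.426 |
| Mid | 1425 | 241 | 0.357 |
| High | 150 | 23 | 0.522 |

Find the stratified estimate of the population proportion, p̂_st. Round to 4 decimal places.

p̂_st ≈ 0.3899

N = 2325; stratum weights W_h = N_h/N.
p̂_st = Σ W_h p̂_h = (750·0.426 + 1425·0.357 + 150·0.522)/2325 = 0.38990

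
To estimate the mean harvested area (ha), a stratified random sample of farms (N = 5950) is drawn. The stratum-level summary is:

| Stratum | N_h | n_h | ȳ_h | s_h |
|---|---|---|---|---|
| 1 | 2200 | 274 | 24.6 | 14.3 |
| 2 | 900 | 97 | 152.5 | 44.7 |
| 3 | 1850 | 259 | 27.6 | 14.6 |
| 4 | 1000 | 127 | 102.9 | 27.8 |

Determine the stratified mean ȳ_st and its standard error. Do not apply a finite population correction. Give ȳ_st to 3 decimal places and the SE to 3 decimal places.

ȳ_st ≈ 58.039, SE ≈ 0.908

ȳ_st = Σ W_h ȳ_h = (2200·24.6 + 900·152.5 + 1850·27.6 + 1000·102.9)/5950 = 58.03866
V̂(ȳ_st) = Σ W_h² s_h²/n_h, with W_h = N_h/N and N = 5950:
  stratum 1: (2200/5950)²·14.3²/274 = 0.102031
  stratum 2: (900/5950)²·44.7²/97 = 0.471297
  stratum 3: (1850/5950)²·14.6²/259 = 0.0795638
  stratum 4: (1000/5950)²·27.8²/127 = 0.171891
V̂(ȳ_st) = 0.824782
SE(ȳ_st) = √0.824782 = 0.908175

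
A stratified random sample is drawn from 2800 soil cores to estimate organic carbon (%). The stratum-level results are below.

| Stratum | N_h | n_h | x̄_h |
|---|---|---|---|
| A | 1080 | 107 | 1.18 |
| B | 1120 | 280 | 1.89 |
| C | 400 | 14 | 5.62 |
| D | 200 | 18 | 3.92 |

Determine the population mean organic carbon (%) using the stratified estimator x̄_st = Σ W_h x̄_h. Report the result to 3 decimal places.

x̄_st ≈ 2.294

N = Σ N_h = 2800. Stratum weights W_h = N_h/N.
x̄_st = (1080·1.18 + 1120·1.89 + 400·5.62 + 200·3.92) / 2800 = 2.29400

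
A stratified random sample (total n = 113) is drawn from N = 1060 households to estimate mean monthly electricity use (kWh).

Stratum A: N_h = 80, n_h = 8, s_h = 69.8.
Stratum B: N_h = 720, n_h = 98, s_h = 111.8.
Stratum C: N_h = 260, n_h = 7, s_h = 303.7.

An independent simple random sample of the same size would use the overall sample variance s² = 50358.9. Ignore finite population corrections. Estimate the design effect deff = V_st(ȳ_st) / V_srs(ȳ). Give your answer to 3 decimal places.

deff ≈ 1.919

V̂(ȳ_st) = Σ W_h² s_h²/n_h, with W_h = N_h/N and N = 1060:
  stratum A: (80/1060)²·69.8²/8 = 3.46888
  stratum B: (720/1060)²·111.8²/98 = 58.8452
  stratum C: (260/1060)²·303.7²/7 = 792.732
V_st = 855.046
V_srs = s²/n = 50358.9/113 = 445.654
deff = V_st / V_srs = 855.046/445.654 = 1.9186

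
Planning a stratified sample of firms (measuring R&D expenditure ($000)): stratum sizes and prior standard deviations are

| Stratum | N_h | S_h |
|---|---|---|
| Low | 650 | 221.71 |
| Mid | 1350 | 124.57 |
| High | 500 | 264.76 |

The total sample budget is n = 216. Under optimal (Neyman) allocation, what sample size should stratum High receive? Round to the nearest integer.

64

Neyman allocation: n_h = n · N_h S_h / Σ N_i S_i, with n = 216.
  stratum Low: N_h·S_h = 650·221.71 = 144111.50
  stratum Mid: N_h·S_h = 1350·124.57 = 168169.50
  stratum High: N_h·S_h = 500·264.76 = 132380.00
Σ N_h S_h = 444661.00
n for stratum High = 216·132380.00/444661.00 = 64.305 → 64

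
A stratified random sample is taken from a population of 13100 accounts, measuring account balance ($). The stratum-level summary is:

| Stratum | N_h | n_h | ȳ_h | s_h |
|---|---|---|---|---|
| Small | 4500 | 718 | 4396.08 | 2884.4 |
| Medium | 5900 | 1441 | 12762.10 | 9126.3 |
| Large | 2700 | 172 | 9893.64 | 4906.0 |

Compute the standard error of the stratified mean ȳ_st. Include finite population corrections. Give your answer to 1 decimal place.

V̂(ȳ_st) = Σ W_h² (1 − n_h/N_h) s_h²/n_h, with W_h = N_h/N and N = 13100:
  stratum Small: (4500/13100)²·(1 − 718/4500)·2884.4²/718 = 1149.15
  stratum Medium: (5900/13100)²·(1 − 1441/5900)·9126.3²/1441 = 8860.79
  stratum Large: (2700/13100)²·(1 − 172/2700)·4906.0²/172 = 5565.77
V̂(ȳ_st) = 15575.7
SE(ȳ_st) = √15575.7 = 124.803

SE(ȳ_st) ≈ 124.8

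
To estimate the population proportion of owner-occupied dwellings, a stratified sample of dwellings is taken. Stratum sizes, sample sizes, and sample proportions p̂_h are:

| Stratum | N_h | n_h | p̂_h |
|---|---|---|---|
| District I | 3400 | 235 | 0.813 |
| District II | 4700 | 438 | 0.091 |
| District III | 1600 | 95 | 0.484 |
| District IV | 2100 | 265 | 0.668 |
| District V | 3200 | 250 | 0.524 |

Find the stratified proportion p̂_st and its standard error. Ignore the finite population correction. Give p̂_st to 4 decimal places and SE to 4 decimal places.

p̂_st ≈ 0.4697, SE ≈ 0.0120

N = 15000; stratum weights W_h = N_h/N.
p̂_st = Σ W_h p̂_h = (3400·0.813 + 4700·0.091 + 1600·0.484 + 2100·0.668 + 3200·0.524)/15000 = 0.46973
V̂(p̂_st) = Σ W_h² p̂_h(1−p̂_h)/(n_h−1):
  stratum District I: (3400/15000)²·0.813·0.187/234 = 3.33804e-05
  stratum District II: (4700/15000)²·0.091·0.909/437 = 1.85839e-05
  stratum District III: (1600/15000)²·0.484·0.516/94 = 3.02291e-05
  stratum District IV: (2100/15000)²·0.668·0.332/264 = 1.64652e-05
  stratum District V: (3200/15000)²·0.524·0.476/249 = 4.55886e-05
V̂(p̂_st) = 0.000144247; SE = √V̂ = 0.0120103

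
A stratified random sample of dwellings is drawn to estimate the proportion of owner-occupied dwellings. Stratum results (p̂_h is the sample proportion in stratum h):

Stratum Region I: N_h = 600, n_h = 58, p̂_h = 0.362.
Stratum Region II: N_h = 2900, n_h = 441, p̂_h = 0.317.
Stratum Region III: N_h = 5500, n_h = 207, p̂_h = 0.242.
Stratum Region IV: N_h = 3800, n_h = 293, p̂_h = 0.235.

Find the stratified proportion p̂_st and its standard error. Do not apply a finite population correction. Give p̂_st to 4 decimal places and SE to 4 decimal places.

p̂_st ≈ 0.2625, SE ≈ 0.0159

N = 12800; stratum weights W_h = N_h/N.
p̂_st = Σ W_h p̂_h = (600·0.362 + 2900·0.317 + 5500·0.242 + 3800·0.235)/12800 = 0.26254
V̂(p̂_st) = Σ W_h² p̂_h(1−p̂_h)/(n_h−1):
  stratum Region I: (600/12800)²·0.362·0.638/57 = 8.90301e-06
  stratum Region II: (2900/12800)²·0.317·0.683/440 = 2.52583e-05
  stratum Region III: (5500/12800)²·0.242·0.758/206 = 0.000164408
  stratum Region IV: (3800/12800)²·0.235·0.765/292 = 5.42617e-05
V̂(p̂_st) = 0.000252831; SE = √V̂ = 0.0159007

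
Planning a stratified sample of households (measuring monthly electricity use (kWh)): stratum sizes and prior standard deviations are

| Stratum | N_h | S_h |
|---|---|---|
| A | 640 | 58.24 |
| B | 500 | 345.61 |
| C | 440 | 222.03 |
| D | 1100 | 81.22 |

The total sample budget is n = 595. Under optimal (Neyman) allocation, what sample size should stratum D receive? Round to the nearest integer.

Neyman allocation: n_h = n · N_h S_h / Σ N_i S_i, with n = 595.
  stratum A: N_h·S_h = 640·58.24 = 37273.60
  stratum B: N_h·S_h = 500·345.61 = 172805.00
  stratum C: N_h·S_h = 440·222.03 = 97693.20
  stratum D: N_h·S_h = 1100·81.22 = 89342.00
Σ N_h S_h = 397113.80
n for stratum D = 595·89342.00/397113.80 = 133.862 → 134

134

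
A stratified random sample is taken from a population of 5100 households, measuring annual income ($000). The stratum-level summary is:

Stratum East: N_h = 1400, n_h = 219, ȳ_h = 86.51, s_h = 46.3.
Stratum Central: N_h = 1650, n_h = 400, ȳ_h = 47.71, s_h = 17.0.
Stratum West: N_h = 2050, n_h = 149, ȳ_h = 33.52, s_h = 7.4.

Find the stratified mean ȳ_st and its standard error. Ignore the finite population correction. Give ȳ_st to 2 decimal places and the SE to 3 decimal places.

ȳ_st = Σ W_h ȳ_h = (1400·86.51 + 1650·47.71 + 2050·33.52)/5100 = 52.65716
V̂(ȳ_st) = Σ W_h² s_h²/n_h, with W_h = N_h/N and N = 5100:
  stratum East: (1400/5100)²·46.3²/219 = 0.737622
  stratum Central: (1650/5100)²·17.0²/400 = 0.075625
  stratum West: (2050/5100)²·7.4²/149 = 0.0593806
V̂(ȳ_st) = 0.872627
SE(ȳ_st) = √0.872627 = 0.934145

ȳ_st ≈ 52.66, SE ≈ 0.934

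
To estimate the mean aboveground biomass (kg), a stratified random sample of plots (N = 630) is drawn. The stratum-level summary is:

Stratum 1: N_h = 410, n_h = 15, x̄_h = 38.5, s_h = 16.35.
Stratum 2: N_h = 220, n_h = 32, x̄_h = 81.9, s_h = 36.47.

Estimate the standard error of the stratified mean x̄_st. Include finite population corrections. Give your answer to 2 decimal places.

SE(x̄_st) ≈ 3.41

V̂(x̄_st) = Σ W_h² (1 − n_h/N_h) s_h²/n_h, with W_h = N_h/N and N = 630:
  stratum 1: (410/630)²·(1 − 15/410)·16.35²/15 = 7.27184
  stratum 2: (220/630)²·(1 − 32/220)·36.47²/32 = 4.33133
V̂(x̄_st) = 11.6032
SE(x̄_st) = √11.6032 = 3.40634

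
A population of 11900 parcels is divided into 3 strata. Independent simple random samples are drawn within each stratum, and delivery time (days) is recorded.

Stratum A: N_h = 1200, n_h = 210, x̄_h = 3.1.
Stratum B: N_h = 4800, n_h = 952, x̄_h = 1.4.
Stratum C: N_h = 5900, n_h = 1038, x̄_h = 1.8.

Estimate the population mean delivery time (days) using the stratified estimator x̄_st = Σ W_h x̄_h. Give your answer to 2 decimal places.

N = Σ N_h = 11900. Stratum weights W_h = N_h/N.
x̄_st = (1200·3.1 + 4800·1.4 + 5900·1.8) / 11900 = 1.7697

x̄_st ≈ 1.77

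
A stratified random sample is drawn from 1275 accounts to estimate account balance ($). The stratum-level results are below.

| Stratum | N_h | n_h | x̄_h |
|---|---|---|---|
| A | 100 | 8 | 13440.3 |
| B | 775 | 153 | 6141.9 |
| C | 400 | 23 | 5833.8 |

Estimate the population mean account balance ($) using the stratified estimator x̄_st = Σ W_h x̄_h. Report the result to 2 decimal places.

N = Σ N_h = 1275. Stratum weights W_h = N_h/N.
x̄_st = (100·13440.3 + 775·6141.9 + 400·5833.8) / 1275 = 6617.6647

x̄_st ≈ 6617.66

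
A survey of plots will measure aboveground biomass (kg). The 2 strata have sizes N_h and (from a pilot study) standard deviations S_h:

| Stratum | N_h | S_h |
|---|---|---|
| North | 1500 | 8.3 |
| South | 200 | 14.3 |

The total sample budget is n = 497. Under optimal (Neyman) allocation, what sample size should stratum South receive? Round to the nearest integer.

Neyman allocation: n_h = n · N_h S_h / Σ N_i S_i, with n = 497.
  stratum North: N_h·S_h = 1500·8.3 = 12450.00
  stratum South: N_h·S_h = 200·14.3 = 2860.00
Σ N_h S_h = 15310.00
n for stratum South = 497·2860.00/15310.00 = 92.843 → 93

93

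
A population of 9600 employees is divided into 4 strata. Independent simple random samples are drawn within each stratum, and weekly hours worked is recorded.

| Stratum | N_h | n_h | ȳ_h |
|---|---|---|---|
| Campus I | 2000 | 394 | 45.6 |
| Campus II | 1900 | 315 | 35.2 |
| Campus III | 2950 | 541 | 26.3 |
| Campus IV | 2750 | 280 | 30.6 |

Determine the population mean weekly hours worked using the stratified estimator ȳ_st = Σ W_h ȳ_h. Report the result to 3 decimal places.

ȳ_st ≈ 33.314

N = Σ N_h = 9600. Stratum weights W_h = N_h/N.
ȳ_st = (2000·45.6 + 1900·35.2 + 2950·26.3 + 2750·30.6) / 9600 = 33.31406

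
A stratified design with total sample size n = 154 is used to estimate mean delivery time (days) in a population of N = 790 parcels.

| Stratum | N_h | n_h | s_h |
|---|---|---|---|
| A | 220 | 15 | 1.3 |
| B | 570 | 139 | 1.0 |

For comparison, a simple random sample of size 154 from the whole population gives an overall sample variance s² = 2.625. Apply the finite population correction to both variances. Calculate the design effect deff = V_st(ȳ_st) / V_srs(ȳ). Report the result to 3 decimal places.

V̂(ȳ_st) = Σ W_h² (1 − n_h/N_h) s_h²/n_h, with W_h = N_h/N and N = 790:
  stratum A: (220/790)²·(1 − 15/220)·1.3²/15 = 0.00814175
  stratum B: (570/790)²·(1 − 139/570)·1.0²/139 = 0.00283193
V_st = 0.0109737
V_srs = (1 − 154/790)·2.625/154 = 0.0137227
deff = V_st / V_srs = 0.0109737/0.0137227 = 0.7997

deff ≈ 0.800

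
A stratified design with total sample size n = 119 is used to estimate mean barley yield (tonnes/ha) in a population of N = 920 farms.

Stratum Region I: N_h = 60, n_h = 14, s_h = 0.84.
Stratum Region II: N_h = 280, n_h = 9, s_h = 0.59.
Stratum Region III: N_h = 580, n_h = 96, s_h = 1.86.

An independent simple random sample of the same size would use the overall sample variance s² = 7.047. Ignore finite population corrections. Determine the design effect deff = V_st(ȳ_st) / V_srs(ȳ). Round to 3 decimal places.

deff ≈ 0.306

V̂(ȳ_st) = Σ W_h² s_h²/n_h, with W_h = N_h/N and N = 920:
  stratum Region I: (60/920)²·0.84²/14 = 0.000214367
  stratum Region II: (280/920)²·0.59²/9 = 0.00358263
  stratum Region III: (580/920)²·1.86²/96 = 0.014323
V_st = 0.01812
V_srs = s²/n = 7.047/119 = 0.0592185
deff = V_st / V_srs = 0.01812/0.0592185 = 0.3060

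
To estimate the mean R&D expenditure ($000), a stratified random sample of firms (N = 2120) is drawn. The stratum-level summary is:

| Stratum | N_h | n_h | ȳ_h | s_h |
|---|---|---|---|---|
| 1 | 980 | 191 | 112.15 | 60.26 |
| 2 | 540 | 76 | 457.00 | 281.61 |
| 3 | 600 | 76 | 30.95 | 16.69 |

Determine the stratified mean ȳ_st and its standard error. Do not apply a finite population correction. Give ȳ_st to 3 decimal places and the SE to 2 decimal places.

ȳ_st = Σ W_h ȳ_h = (980·112.15 + 540·457.00 + 600·30.95)/2120 = 177.00802
V̂(ȳ_st) = Σ W_h² s_h²/n_h, with W_h = N_h/N and N = 2120:
  stratum 1: (980/2120)²·60.26²/191 = 4.06261
  stratum 2: (540/2120)²·281.61²/76 = 67.7015
  stratum 3: (600/2120)²·16.69²/76 = 0.293582
V̂(ȳ_st) = 72.0577
SE(ȳ_st) = √72.0577 = 8.48868

ȳ_st ≈ 177.008, SE ≈ 8.49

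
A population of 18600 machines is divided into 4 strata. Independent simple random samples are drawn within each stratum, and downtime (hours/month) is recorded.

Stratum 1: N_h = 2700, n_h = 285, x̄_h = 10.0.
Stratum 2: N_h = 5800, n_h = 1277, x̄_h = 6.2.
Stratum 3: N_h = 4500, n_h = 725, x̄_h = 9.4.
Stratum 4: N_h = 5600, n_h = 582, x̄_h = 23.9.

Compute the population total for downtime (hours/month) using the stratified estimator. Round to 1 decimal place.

τ̂_st = Σ N_h x̄_h = 2700·10.0 + 5800·6.2 + 4500·9.4 + 5600·23.9 = 239100.0

τ̂_st ≈ 239100.0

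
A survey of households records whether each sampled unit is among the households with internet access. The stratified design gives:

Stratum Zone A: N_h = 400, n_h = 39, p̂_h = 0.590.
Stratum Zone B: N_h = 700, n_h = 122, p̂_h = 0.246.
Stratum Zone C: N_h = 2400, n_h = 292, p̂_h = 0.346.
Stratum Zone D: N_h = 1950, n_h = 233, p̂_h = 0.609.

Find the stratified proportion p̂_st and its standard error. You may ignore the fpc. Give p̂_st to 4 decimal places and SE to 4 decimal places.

N = 5450; stratum weights W_h = N_h/N.
p̂_st = Σ W_h p̂_h = (400·0.590 + 700·0.246 + 2400·0.346 + 1950·0.609)/5450 = 0.44517
V̂(p̂_st) = Σ W_h² p̂_h(1−p̂_h)/(n_h−1):
  stratum Zone A: (400/5450)²·0.590·0.410/38 = 3.42909e-05
  stratum Zone B: (700/5450)²·0.246·0.754/121 = 2.52886e-05
  stratum Zone C: (2400/5450)²·0.346·0.654/291 = 0.000150796
  stratum Zone D: (1950/5450)²·0.609·0.391/232 = 0.000131396
V̂(p̂_st) = 0.000341772; SE = √V̂ = 0.0184871

p̂_st ≈ 0.4452, SE ≈ 0.0185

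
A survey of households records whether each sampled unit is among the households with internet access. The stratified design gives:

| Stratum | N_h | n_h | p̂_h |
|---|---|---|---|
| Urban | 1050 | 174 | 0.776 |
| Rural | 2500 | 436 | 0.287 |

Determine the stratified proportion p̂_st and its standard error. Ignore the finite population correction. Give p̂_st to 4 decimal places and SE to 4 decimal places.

p̂_st ≈ 0.4316, SE ≈ 0.0179

N = 3550; stratum weights W_h = N_h/N.
p̂_st = Σ W_h p̂_h = (1050·0.776 + 2500·0.287)/3550 = 0.43163
V̂(p̂_st) = Σ W_h² p̂_h(1−p̂_h)/(n_h−1):
  stratum Urban: (1050/3550)²·0.776·0.224/173 = 8.78993e-05
  stratum Rural: (2500/3550)²·0.287·0.713/435 = 0.000233295
V̂(p̂_st) = 0.000321194; SE = √V̂ = 0.0179219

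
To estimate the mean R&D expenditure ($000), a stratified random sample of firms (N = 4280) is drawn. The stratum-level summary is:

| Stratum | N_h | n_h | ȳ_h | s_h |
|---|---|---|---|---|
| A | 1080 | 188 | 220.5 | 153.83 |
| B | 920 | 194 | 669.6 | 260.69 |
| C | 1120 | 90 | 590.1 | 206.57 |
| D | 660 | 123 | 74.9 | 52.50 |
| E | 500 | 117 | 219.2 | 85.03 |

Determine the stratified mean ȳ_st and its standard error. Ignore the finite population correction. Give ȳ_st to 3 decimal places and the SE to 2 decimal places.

ȳ_st ≈ 391.149, SE ≈ 7.62

ȳ_st = Σ W_h ȳ_h = (1080·220.5 + 920·669.6 + 1120·590.1 + 660·74.9 + 500·219.2)/4280 = 391.14907
V̂(ȳ_st) = Σ W_h² s_h²/n_h, with W_h = N_h/N and N = 4280:
  stratum A: (1080/4280)²·153.83²/188 = 8.01464
  stratum B: (920/4280)²·260.69²/194 = 16.1858
  stratum C: (1120/4280)²·206.57²/90 = 32.4669
  stratum D: (660/4280)²·52.50²/123 = 0.532861
  stratum E: (500/4280)²·85.03²/117 = 0.843356
V̂(ȳ_st) = 58.0436
SE(ȳ_st) = √58.0436 = 7.61863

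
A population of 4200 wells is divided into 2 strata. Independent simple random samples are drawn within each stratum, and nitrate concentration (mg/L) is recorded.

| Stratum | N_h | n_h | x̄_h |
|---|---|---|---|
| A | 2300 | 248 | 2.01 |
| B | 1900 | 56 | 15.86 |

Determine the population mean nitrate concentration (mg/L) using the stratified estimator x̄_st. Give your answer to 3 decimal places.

N = Σ N_h = 4200. Stratum weights W_h = N_h/N.
x̄_st = (2300·2.01 + 1900·15.86) / 4200 = 8.27548

x̄_st ≈ 8.275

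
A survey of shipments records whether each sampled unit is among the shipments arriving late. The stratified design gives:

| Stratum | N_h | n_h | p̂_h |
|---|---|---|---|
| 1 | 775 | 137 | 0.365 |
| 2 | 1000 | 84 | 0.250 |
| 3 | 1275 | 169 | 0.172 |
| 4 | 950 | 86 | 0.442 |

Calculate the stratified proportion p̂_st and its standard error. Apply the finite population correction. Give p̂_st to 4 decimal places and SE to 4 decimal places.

p̂_st ≈ 0.2930, SE ≈ 0.0201

N = 4000; stratum weights W_h = N_h/N.
p̂_st = Σ W_h p̂_h = (775·0.365 + 1000·0.250 + 1275·0.172 + 950·0.442)/4000 = 0.29302
V̂(p̂_st) = Σ W_h² (1 − n_h/N_h) p̂_h(1−p̂_h)/(n_h−1):
  stratum 1: (775/4000)²·(1 − 137/775)·0.365·0.635/136 = 5.2666e-05
  stratum 2: (1000/4000)²·(1 − 84/1000)·0.250·0.750/83 = 0.00012933
  stratum 3: (1275/4000)²·(1 − 169/1275)·0.172·0.828/168 = 7.47128e-05
  stratum 4: (950/4000)²·(1 − 86/950)·0.442·0.558/85 = 0.000148852
V̂(p̂_st) = 0.000405561; SE = √V̂ = 0.0201385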